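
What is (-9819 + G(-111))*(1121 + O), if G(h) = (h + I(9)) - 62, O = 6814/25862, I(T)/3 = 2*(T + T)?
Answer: -143308689272/12931 ≈ -1.1083e+7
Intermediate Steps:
I(T) = 12*T (I(T) = 3*(2*(T + T)) = 3*(2*(2*T)) = 3*(4*T) = 12*T)
O = 3407/12931 (O = 6814*(1/25862) = 3407/12931 ≈ 0.26348)
G(h) = 46 + h (G(h) = (h + 12*9) - 62 = (h + 108) - 62 = (108 + h) - 62 = 46 + h)
(-9819 + G(-111))*(1121 + O) = (-9819 + (46 - 111))*(1121 + 3407/12931) = (-9819 - 65)*(14499058/12931) = -9884*14499058/12931 = -143308689272/12931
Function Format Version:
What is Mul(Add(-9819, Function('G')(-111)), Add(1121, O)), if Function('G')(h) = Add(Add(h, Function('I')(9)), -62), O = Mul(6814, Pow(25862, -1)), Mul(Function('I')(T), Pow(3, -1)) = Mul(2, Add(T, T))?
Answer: Rational(-143308689272, 12931) ≈ -1.1083e+7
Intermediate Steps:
Function('I')(T) = Mul(12, T) (Function('I')(T) = Mul(3, Mul(2, Add(T, T))) = Mul(3, Mul(2, Mul(2, T))) = Mul(3, Mul(4, T)) = Mul(12, T))
O = Rational(3407, 12931) (O = Mul(6814, Rational(1, 25862)) = Rational(3407, 12931) ≈ 0.26348)
Function('G')(h) = Add(46, h) (Function('G')(h) = Add(Add(h, Mul(12, 9)), -62) = Add(Add(h, 108), -62) = Add(Add(108, h), -62) = Add(46, h))
Mul(Add(-9819, Function('G')(-111)), Add(1121, O)) = Mul(Add(-9819, Add(46, -111)), Add(1121, Rational(3407, 12931))) = Mul(Add(-9819, -65), Rational(14499058, 12931)) = Mul(-9884, Rational(14499058, 12931)) = Rational(-143308689272, 12931)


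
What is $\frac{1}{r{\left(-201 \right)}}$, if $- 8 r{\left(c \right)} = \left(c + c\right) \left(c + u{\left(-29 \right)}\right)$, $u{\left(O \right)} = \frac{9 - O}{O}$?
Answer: $- \frac{116}{1179267} \approx -9.8366 \cdot 10^{-5}$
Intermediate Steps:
$u{\left(O \right)} = \frac{9 - O}{O}$
$r{\left(c \right)} = - \frac{c \left(- \frac{38}{29} + c\right)}{4}$ ($r{\left(c \right)} = - \frac{\left(c + c\right) \left(c + \frac{9 - -29}{-29}\right)}{8} = - \frac{2 c \left(c - \frac{9 + 29}{29}\right)}{8} = - \frac{2 c \left(c - \frac{38}{29}\right)}{8} = - \frac{2 c \left(- \frac{38}{29} + c\right)}{8} = - \frac{c \left(- \frac{38}{29} + c\right)}{4}$)
$\frac{1}{r{\left(-201 \right)}} = \frac{1}{\frac{1}{116} \left(-201\right) \left(38 - -5829\right)} = \frac{1}{\frac{1}{116} \left(-201\right) \left(38 + 5829\right)} = \frac{1}{\frac{1}{116} \left(-201\right) 5867} = \frac{1}{- \frac{1179267}{116}} = - \frac{116}{1179267}$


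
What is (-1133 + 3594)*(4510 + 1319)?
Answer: 14345169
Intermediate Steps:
(-1133 + 3594)*(4510 + 1319) = 2461*5829 = 14345169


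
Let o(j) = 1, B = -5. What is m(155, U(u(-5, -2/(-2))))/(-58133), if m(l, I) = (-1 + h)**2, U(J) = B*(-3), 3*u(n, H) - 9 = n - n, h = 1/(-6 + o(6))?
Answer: -36/1453325 ≈ -2.4771e-5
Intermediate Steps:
h = -1/5 (h = 1/(-6 + 1) = 1/(-5) = -1/5 ≈ -0.20000)
u(n, H) = 3 (u(n, H) = 3 + (n - n)/3 = 3 + (1/3)*0 = 3 + 0 = 3)
U(J) = 15 (U(J) = -5*(-3) = 15)
m(l, I) = 36/25 (m(l, I) = (-1 - 1/5)**2 = (-6/5)**2 = 36/25)
m(155, U(u(-5, -2/(-2))))/(-58133) = (36/25)/(-58133) = (36/25)*(-1/58133) = -36/1453325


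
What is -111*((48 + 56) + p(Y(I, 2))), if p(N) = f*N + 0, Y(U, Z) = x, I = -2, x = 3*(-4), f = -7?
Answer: -20868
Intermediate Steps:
x = -12
Y(U, Z) = -12
p(N) = -7*N (p(N) = -7*N + 0 = -7*N)
-111*((48 + 56) + p(Y(I, 2))) = -111*((48 + 56) - 7*(-12)) = -111*(104 + 84) = -111*188 = -20868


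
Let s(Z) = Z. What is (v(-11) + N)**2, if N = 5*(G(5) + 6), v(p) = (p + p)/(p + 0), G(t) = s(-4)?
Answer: 144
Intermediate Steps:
G(t) = -4
v(p) = 2 (v(p) = (2*p)/p = 2)
N = 10 (N = 5*(-4 + 6) = 5*2 = 10)
(v(-11) + N)**2 = (2 + 10)**2 = 12**2 = 144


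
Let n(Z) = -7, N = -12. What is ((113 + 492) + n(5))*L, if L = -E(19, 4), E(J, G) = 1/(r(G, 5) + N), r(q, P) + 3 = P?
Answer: 299/5 ≈ 59.800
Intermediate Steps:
r(q, P) = -3 + P
E(J, G) = -⅒ (E(J, G) = 1/((-3 + 5) - 12) = 1/(2 - 12) = 1/(-10) = -⅒)
L = ⅒ (L = -1*(-⅒) = ⅒ ≈ 0.10000)
((113 + 492) + n(5))*L = ((113 + 492) - 7)*(⅒) = (605 - 7)*(⅒) = 598*(⅒) = 299/5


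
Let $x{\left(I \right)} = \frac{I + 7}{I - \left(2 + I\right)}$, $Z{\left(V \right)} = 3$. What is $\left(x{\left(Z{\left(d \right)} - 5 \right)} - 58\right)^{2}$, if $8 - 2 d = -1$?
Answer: $\frac{14641}{4} \approx 3660.3$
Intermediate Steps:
$d = \frac{9}{2}$ ($d = 4 - - \frac{1}{2} = 4 + \frac{1}{2} = \frac{9}{2} \approx 4.5$)
$x{\left(I \right)} = - \frac{7}{2} - \frac{I}{2}$ ($x{\left(I \right)} = \frac{7 + I}{-2} = \left(7 + I\right) \left(- \frac{1}{2}\right) = - \frac{7}{2} - \frac{I}{2}$)
$\left(x{\left(Z{\left(d \right)} - 5 \right)} - 58\right)^{2} = \left(\left(- \frac{7}{2} - \frac{3 - 5}{2}\right) - 58\right)^{2} = \left(\left(- \frac{7}{2} - -1\right) - 58\right)^{2} = \left(\left(- \frac{7}{2} + 1\right) - 58\right)^{2} = \left(- \frac{5}{2} - 58\right)^{2} = \left(- \frac{121}{2}\right)^{2} = \frac{14641}{4}$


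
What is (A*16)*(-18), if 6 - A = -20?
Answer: -7488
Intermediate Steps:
A = 26 (A = 6 - 1*(-20) = 6 + 20 = 26)
(A*16)*(-18) = (26*16)*(-18) = 416*(-18) = -7488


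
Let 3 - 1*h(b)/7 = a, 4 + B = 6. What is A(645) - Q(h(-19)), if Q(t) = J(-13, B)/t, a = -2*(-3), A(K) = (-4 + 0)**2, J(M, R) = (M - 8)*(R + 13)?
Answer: 1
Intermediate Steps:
B = 2 (B = -4 + 6 = 2)
J(M, R) = (-8 + M)*(13 + R)
A(K) = 16 (A(K) = (-4)**2 = 16)
a = 6
h(b) = -21 (h(b) = 21 - 7*6 = 21 - 42 = -21)
Q(t) = -315/t (Q(t) = (-104 - 8*2 + 13*(-13) - 13*2)/t = (-104 - 16 - 169 - 26)/t = -315/t)
A(645) - Q(h(-19)) = 16 - (-315)/(-21) = 16 - (-315)*(-1)/21 = 16 - 1*15 = 16 - 15 = 1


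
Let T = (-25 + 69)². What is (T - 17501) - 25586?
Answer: -41151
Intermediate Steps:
T = 1936 (T = 44² = 1936)
(T - 17501) - 25586 = (1936 - 17501) - 25586 = -15565 - 25586 = -41151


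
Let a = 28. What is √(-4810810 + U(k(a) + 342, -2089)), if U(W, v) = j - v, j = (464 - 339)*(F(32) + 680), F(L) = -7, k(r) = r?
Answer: 2*I*√1181149 ≈ 2173.6*I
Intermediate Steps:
j = 84125 (j = (464 - 339)*(-7 + 680) = 125*673 = 84125)
U(W, v) = 84125 - v
√(-4810810 + U(k(a) + 342, -2089)) = √(-4810810 + (84125 - 1*(-2089))) = √(-4810810 + (84125 + 2089)) = √(-4810810 + 86214) = √(-4724596) = 2*I*√1181149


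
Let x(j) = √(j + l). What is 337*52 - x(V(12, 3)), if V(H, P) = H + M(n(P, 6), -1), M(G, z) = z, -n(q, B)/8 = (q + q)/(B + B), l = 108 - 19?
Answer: 17514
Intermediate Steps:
l = 89
n(q, B) = -8*q/B (n(q, B) = -8*(q + q)/(B + B) = -8*2*q/(2*B) = -8*2*q*1/(2*B) = -8*q/B)
V(H, P) = -1 + H (V(H, P) = H - 1 = -1 + H)
x(j) = √(89 + j) (x(j) = √(j + 89) = √(89 + j))
337*52 - x(V(12, 3)) = 337*52 - √(89 + (-1 + 12)) = 17524 - √(89 + 11) = 17524 - √100 = 17524 - 1*10 = 17524 - 10 = 17514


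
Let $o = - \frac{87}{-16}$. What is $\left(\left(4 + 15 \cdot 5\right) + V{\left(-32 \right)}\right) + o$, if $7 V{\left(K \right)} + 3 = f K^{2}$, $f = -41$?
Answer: $- \frac{662335}{112} \approx -5913.7$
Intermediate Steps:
$o = \frac{87}{16}$ ($o = \left(-87\right) \left(- \frac{1}{16}\right) = \frac{87}{16} \approx 5.4375$)
$V{\left(K \right)} = - \frac{3}{7} - \frac{41 K^{2}}{7}$ ($V{\left(K \right)} = - \frac{3}{7} + \frac{\left(-41\right) K^{2}}{7} = - \frac{3}{7} - \frac{41 K^{2}}{7}$)
$\left(\left(4 + 15 \cdot 5\right) + V{\left(-32 \right)}\right) + o = \left(\left(4 + 15 \cdot 5\right) - \left(\frac{3}{7} + \frac{41 \left(-32\right)^{2}}{7}\right)\right) + \frac{87}{16} = \left(\left(4 + 75\right) - \frac{41987}{7}\right) + \frac{87}{16} = \left(79 - \frac{41987}{7}\right) + \frac{87}{16} = - \frac{41434}{7} + \frac{87}{16} = - \frac{662335}{112}$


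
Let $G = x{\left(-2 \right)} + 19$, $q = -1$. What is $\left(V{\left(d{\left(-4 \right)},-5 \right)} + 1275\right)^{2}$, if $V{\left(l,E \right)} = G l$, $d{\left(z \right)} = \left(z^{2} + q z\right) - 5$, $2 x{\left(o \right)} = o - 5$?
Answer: $\frac{9090225}{4} \approx 2.2726 \cdot 10^{6}$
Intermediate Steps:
$x{\left(o \right)} = - \frac{5}{2} + \frac{o}{2}$ ($x{\left(o \right)} = \frac{o - 5}{2} = \frac{-5 + o}{2} = - \frac{5}{2} + \frac{o}{2}$)
$d{\left(z \right)} = -5 + z^{2} - z$ ($d{\left(z \right)} = \left(z^{2} - z\right) - 5 = -5 + z^{2} - z$)
$G = \frac{31}{2}$ ($G = \left(- \frac{5}{2} + \frac{1}{2} \left(-2\right)\right) + 19 = \left(- \frac{5}{2} - 1\right) + 19 = - \frac{7}{2} + 19 = \frac{31}{2} \approx 15.5$)
$V{\left(l,E \right)} = \frac{31 l}{2}$
$\left(V{\left(d{\left(-4 \right)},-5 \right)} + 1275\right)^{2} = \left(\frac{31 \left(-5 + \left(-4\right)^{2} - -4\right)}{2} + 1275\right)^{2} = \left(\frac{31 \left(-5 + 16 + 4\right)}{2} + 1275\right)^{2} = \left(\frac{31}{2} \cdot 15 + 1275\right)^{2} = \left(\frac{465}{2} + 1275\right)^{2} = \left(\frac{3015}{2}\right)^{2} = \frac{9090225}{4}$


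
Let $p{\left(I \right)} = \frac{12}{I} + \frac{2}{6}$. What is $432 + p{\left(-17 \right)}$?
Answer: $\frac{22013}{51} \approx 431.63$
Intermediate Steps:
$p{\left(I \right)} = \frac{1}{3} + \frac{12}{I}$ ($p{\left(I \right)} = \frac{12}{I} + 2 \cdot \frac{1}{6} = \frac{12}{I} + \frac{1}{3} = \frac{1}{3} + \frac{12}{I}$)
$432 + p{\left(-17 \right)} = 432 + \frac{36 - 17}{3 \left(-17\right)} = 432 + \frac{1}{3} \left(- \frac{1}{17}\right) 19 = 432 - \frac{19}{51} = \frac{22013}{51}$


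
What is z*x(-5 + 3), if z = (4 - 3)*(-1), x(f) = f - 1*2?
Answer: 4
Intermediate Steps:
x(f) = -2 + f (x(f) = f - 2 = -2 + f)
z = -1 (z = 1*(-1) = -1)
z*x(-5 + 3) = -(-2 + (-5 + 3)) = -(-2 - 2) = -1*(-4) = 4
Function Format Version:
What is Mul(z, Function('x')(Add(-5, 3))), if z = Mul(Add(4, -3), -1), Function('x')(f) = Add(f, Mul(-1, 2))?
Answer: 4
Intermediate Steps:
Function('x')(f) = Add(-2, f) (Function('x')(f) = Add(f, -2) = Add(-2, f))
z = -1 (z = Mul(1, -1) = -1)
Mul(z, Function('x')(Add(-5, 3))) = Mul(-1, Add(-2, Add(-5, 3))) = Mul(-1, Add(-2, -2)) = Mul(-1, -4) = 4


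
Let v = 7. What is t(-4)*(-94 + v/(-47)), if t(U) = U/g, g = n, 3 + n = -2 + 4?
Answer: -17700/47 ≈ -376.60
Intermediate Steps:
n = -1 (n = -3 + (-2 + 4) = -3 + 2 = -1)
g = -1
t(U) = -U (t(U) = U/(-1) = U*(-1) = -U)
t(-4)*(-94 + v/(-47)) = (-1*(-4))*(-94 + 7/(-47)) = 4*(-94 + 7*(-1/47)) = 4*(-94 - 7/47) = 4*(-4425/47) = -17700/47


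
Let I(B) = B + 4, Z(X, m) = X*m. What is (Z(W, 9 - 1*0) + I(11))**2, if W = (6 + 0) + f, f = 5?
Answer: 12996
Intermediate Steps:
W = 11 (W = (6 + 0) + 5 = 6 + 5 = 11)
I(B) = 4 + B
(Z(W, 9 - 1*0) + I(11))**2 = (11*(9 - 1*0) + (4 + 11))**2 = (11*(9 + 0) + 15)**2 = (11*9 + 15)**2 = (99 + 15)**2 = 114**2 = 12996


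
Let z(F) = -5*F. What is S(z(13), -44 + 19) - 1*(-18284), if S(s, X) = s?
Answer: 18219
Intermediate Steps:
S(z(13), -44 + 19) - 1*(-18284) = -5*13 - 1*(-18284) = -65 + 18284 = 18219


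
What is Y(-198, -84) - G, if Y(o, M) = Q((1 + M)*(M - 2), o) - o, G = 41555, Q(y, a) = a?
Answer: -41555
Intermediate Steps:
Y(o, M) = 0 (Y(o, M) = o - o = 0)
Y(-198, -84) - G = 0 - 1*41555 = 0 - 41555 = -41555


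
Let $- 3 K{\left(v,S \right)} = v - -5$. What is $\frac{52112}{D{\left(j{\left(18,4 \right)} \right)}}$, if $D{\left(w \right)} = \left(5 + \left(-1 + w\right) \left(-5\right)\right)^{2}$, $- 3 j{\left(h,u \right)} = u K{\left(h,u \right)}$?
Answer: $\frac{1055268}{34225} \approx 30.833$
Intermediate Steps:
$K{\left(v,S \right)} = - \frac{5}{3} - \frac{v}{3}$ ($K{\left(v,S \right)} = - \frac{v - -5}{3} = - \frac{v + 5}{3} = - \frac{5 + v}{3} = - \frac{5}{3} - \frac{v}{3}$)
$j{\left(h,u \right)} = - \frac{u \left(- \frac{5}{3} - \frac{h}{3}\right)}{3}$
$D{\left(w \right)} = \left(10 - 5 w\right)^{2}$ ($D{\left(w \right)} = \left(5 - \left(-5 + 5 w\right)\right)^{2} = \left(10 - 5 w\right)^{2}$)
$\frac{52112}{D{\left(j{\left(18,4 \right)} \right)}} = \frac{52112}{25 \left(-2 + \frac{1}{9} \cdot 4 \left(5 + 18\right)\right)^{2}} = \frac{52112}{25 \left(-2 + \frac{1}{9} \cdot 4 \cdot 23\right)^{2}} = \frac{52112}{25 \left(-2 + \frac{92}{9}\right)^{2}} = \frac{52112}{25 \left(\frac{74}{9}\right)^{2}} = \frac{52112}{25 \cdot \frac{5476}{81}} = \frac{52112}{\frac{136900}{81}} = 52112 \cdot \frac{81}{136900} = \frac{1055268}{34225}$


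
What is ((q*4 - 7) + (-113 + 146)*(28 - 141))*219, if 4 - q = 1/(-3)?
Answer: -814388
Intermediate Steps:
q = 13/3 (q = 4 - 1/(-3) = 4 - 1*(-⅓) = 4 + ⅓ = 13/3 ≈ 4.3333)
((q*4 - 7) + (-113 + 146)*(28 - 141))*219 = (((13/3)*4 - 7) + (-113 + 146)*(28 - 141))*219 = ((52/3 - 7) + 33*(-113))*219 = (31/3 - 3729)*219 = -11156/3*219 = -814388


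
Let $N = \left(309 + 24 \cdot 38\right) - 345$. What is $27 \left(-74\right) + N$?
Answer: $-1122$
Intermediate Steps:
$N = 876$ ($N = \left(309 + 912\right) - 345 = 1221 - 345 = 876$)
$27 \left(-74\right) + N = 27 \left(-74\right) + 876 = -1998 + 876 = -1122$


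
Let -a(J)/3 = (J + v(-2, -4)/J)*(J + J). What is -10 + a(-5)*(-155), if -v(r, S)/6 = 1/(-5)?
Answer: 24356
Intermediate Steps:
v(r, S) = 6/5 (v(r, S) = -6/(-5) = -6*(-1)/5 = -6*(-⅕) = 6/5)
a(J) = -6*J*(J + 6/(5*J)) (a(J) = -3*(J + 6/(5*J))*(J + J) = -3*(J + 6/(5*J))*2*J = -6*J*(J + 6/(5*J)))
-10 + a(-5)*(-155) = -10 + (-36/5 - 6*(-5)²)*(-155) = -10 + (-36/5 - 6*25)*(-155) = -10 + (-36/5 - 150)*(-155) = -10 - 786/5*(-155) = -10 + 24366 = 24356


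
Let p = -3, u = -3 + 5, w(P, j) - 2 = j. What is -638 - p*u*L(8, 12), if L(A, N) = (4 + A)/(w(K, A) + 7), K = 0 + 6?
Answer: -10774/17 ≈ -633.76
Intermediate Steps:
K = 6
w(P, j) = 2 + j
u = 2
L(A, N) = (4 + A)/(9 + A) (L(A, N) = (4 + A)/((2 + A) + 7) = (4 + A)/(9 + A))
-638 - p*u*L(8, 12) = -638 - (-3)*2*((4 + 8)/(9 + 8)) = -638 - (-3)*2*(12/17) = -638 - (-3)*24/17 = -638 - 1*(-72/17) = -638 + 72/17 = -10774/17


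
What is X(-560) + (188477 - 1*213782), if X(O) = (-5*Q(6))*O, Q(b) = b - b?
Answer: -25305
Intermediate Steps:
Q(b) = 0
X(O) = 0 (X(O) = (-5*0)*O = 0*O = 0)
X(-560) + (188477 - 1*213782) = 0 + (188477 - 1*213782) = 0 + (188477 - 213782) = 0 - 25305 = -25305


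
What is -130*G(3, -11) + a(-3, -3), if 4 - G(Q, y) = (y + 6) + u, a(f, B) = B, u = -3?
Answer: -1563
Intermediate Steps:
G(Q, y) = 1 - y (G(Q, y) = 4 - ((y + 6) - 3) = 4 - ((6 + y) - 3) = 4 - (3 + y) = 4 + (-3 - y) = 1 - y)
-130*G(3, -11) + a(-3, -3) = -130*(1 - 1*(-11)) - 3 = -130*(1 + 11) - 3 = -130*12 - 3 = -1560 - 3 = -1563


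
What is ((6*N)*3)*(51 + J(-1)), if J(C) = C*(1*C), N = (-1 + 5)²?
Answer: 14976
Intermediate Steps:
N = 16 (N = 4² = 16)
J(C) = C² (J(C) = C*C = C²)
((6*N)*3)*(51 + J(-1)) = ((6*16)*3)*(51 + (-1)²) = (96*3)*(51 + 1) = 288*52 = 14976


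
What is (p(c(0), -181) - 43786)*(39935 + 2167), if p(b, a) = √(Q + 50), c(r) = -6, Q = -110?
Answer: -1843478172 + 84204*I*√15 ≈ -1.8435e+9 + 3.2612e+5*I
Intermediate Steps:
p(b, a) = 2*I*√15 (p(b, a) = √(-110 + 50) = √(-60) = 2*I*√15)
(p(c(0), -181) - 43786)*(39935 + 2167) = (2*I*√15 - 43786)*(39935 + 2167) = (-43786 + 2*I*√15)*42102 = -1843478172 + 84204*I*√15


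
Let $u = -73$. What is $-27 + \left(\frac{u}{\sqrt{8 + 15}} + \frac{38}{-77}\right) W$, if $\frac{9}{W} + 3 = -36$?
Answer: $- \frac{26913}{1001} + \frac{219 \sqrt{23}}{299} \approx -23.373$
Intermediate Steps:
$W = - \frac{3}{13}$ ($W = \frac{9}{-3 - 36} = \frac{9}{-39} = 9 \left(- \frac{1}{39}\right) = - \frac{3}{13} \approx -0.23077$)
$-27 + \left(\frac{u}{\sqrt{8 + 15}} + \frac{38}{-77}\right) W = -27 + \left(- \frac{73}{\sqrt{8 + 15}} + \frac{38}{-77}\right) \left(- \frac{3}{13}\right) = -27 + \left(- \frac{73}{\sqrt{23}} + 38 \left(- \frac{1}{77}\right)\right) \left(- \frac{3}{13}\right) = -27 + \left(- 73 \frac{\sqrt{23}}{23} - \frac{38}{77}\right) \left(- \frac{3}{13}\right) = -27 + \left(- \frac{73 \sqrt{23}}{23} - \frac{38}{77}\right) \left(- \frac{3}{13}\right) = -27 + \left(- \frac{38}{77} - \frac{73 \sqrt{23}}{23}\right) \left(- \frac{3}{13}\right) = -27 + \left(\frac{114}{1001} + \frac{219 \sqrt{23}}{299}\right) = - \frac{26913}{1001} + \frac{219 \sqrt{23}}{299}$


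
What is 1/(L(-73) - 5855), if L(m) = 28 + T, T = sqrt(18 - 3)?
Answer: -5827/33953914 - sqrt(15)/33953914 ≈ -0.00017173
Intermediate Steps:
T = sqrt(15) ≈ 3.8730
L(m) = 28 + sqrt(15)
1/(L(-73) - 5855) = 1/((28 + sqrt(15)) - 5855) = 1/(-5827 + sqrt(15))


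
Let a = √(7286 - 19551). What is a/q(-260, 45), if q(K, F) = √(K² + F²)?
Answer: I*√1366321/2785 ≈ 0.41971*I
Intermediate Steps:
q(K, F) = √(F² + K²)
a = I*√12265 (a = √(-12265) = I*√12265 ≈ 110.75*I)
a/q(-260, 45) = (I*√12265)/(√(45² + (-260)²)) = (I*√12265)/(√(2025 + 67600)) = (I*√12265)/(√69625) = (I*√12265)/((5*√2785)) = (I*√12265)*(√2785/13925) = I*√1366321/2785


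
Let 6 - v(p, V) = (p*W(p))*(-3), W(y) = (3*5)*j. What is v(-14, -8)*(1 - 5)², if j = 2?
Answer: -20064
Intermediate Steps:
W(y) = 30 (W(y) = (3*5)*2 = 15*2 = 30)
v(p, V) = 6 + 90*p (v(p, V) = 6 - p*30*(-3) = 6 - 30*p*(-3) = 6 - (-90)*p = 6 + 90*p)
v(-14, -8)*(1 - 5)² = (6 + 90*(-14))*(1 - 5)² = (6 - 1260)*(-4)² = -1254*16 = -20064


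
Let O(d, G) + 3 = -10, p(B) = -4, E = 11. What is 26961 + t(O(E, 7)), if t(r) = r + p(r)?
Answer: 26944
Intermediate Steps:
O(d, G) = -13 (O(d, G) = -3 - 10 = -13)
t(r) = -4 + r (t(r) = r - 4 = -4 + r)
26961 + t(O(E, 7)) = 26961 + (-4 - 13) = 26961 - 17 = 26944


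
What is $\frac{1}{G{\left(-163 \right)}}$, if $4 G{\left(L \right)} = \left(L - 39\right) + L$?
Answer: $- \frac{4}{365} \approx -0.010959$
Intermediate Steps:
$G{\left(L \right)} = - \frac{39}{4} + \frac{L}{2}$ ($G{\left(L \right)} = \frac{\left(L - 39\right) + L}{4} = \frac{\left(-39 + L\right) + L}{4} = \frac{-39 + 2 L}{4} = - \frac{39}{4} + \frac{L}{2}$)
$\frac{1}{G{\left(-163 \right)}} = \frac{1}{- \frac{39}{4} + \frac{1}{2} \left(-163\right)} = \frac{1}{- \frac{39}{4} - \frac{163}{2}} = \frac{1}{- \frac{365}{4}} = - \frac{4}{365}$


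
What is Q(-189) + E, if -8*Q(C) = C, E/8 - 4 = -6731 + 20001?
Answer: 849725/8 ≈ 1.0622e+5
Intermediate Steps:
E = 106192 (E = 32 + 8*(-6731 + 20001) = 32 + 8*13270 = 32 + 106160 = 106192)
Q(C) = -C/8
Q(-189) + E = -⅛*(-189) + 106192 = 189/8 + 106192 = 849725/8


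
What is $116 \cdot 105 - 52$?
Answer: $12128$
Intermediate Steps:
$116 \cdot 105 - 52 = 12180 - 52 = 12128$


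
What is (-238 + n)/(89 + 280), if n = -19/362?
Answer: -9575/14842 ≈ -0.64513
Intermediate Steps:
n = -19/362 (n = -19*1/362 = -19/362 ≈ -0.052486)
(-238 + n)/(89 + 280) = (-238 - 19/362)/(89 + 280) = -86175/362/369 = -86175/362*1/369 = -9575/14842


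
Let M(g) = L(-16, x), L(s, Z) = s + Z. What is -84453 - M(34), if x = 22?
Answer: -84459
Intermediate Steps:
L(s, Z) = Z + s
M(g) = 6 (M(g) = 22 - 16 = 6)
-84453 - M(34) = -84453 - 1*6 = -84453 - 6 = -84459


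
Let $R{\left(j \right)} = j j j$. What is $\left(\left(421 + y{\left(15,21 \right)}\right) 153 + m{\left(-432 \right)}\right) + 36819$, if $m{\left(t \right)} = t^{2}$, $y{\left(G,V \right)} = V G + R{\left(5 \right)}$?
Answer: $355176$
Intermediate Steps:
$R{\left(j \right)} = j^{3}$ ($R{\left(j \right)} = j^{2} j = j^{3}$)
$y{\left(G,V \right)} = 125 + G V$ ($y{\left(G,V \right)} = V G + 5^{3} = G V + 125 = 125 + G V$)
$\left(\left(421 + y{\left(15,21 \right)}\right) 153 + m{\left(-432 \right)}\right) + 36819 = \left(\left(421 + \left(125 + 15 \cdot 21\right)\right) 153 + \left(-432\right)^{2}\right) + 36819 = \left(\left(421 + \left(125 + 315\right)\right) 153 + 186624\right) + 36819 = \left(\left(421 + 440\right) 153 + 186624\right) + 36819 = \left(861 \cdot 153 + 186624\right) + 36819 = \left(131733 + 186624\right) + 36819 = 318357 + 36819 = 355176$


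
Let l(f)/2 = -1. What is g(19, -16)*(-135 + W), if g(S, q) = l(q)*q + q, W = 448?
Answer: 5008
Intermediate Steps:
l(f) = -2 (l(f) = 2*(-1) = -2)
g(S, q) = -q (g(S, q) = -2*q + q = -q)
g(19, -16)*(-135 + W) = (-1*(-16))*(-135 + 448) = 16*313 = 5008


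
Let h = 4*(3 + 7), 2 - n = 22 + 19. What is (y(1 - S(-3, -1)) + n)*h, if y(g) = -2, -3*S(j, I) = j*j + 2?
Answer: -1640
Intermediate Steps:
S(j, I) = -⅔ - j²/3 (S(j, I) = -(j*j + 2)/3 = -(j² + 2)/3 = -(2 + j²)/3 = -⅔ - j²/3)
n = -39 (n = 2 - (22 + 19) = 2 - 1*41 = 2 - 41 = -39)
h = 40 (h = 4*10 = 40)
(y(1 - S(-3, -1)) + n)*h = (-2 - 39)*40 = -41*40 = -1640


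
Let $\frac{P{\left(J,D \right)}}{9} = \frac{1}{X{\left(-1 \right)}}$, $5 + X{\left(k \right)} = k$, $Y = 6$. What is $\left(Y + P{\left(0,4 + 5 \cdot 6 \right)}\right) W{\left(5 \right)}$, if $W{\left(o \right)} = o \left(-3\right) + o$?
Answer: $-45$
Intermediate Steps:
$X{\left(k \right)} = -5 + k$
$W{\left(o \right)} = - 2 o$ ($W{\left(o \right)} = - 3 o + o = - 2 o$)
$P{\left(J,D \right)} = - \frac{3}{2}$ ($P{\left(J,D \right)} = \frac{9}{-5 - 1} = \frac{9}{-6} = 9 \left(- \frac{1}{6}\right) = - \frac{3}{2}$)
$\left(Y + P{\left(0,4 + 5 \cdot 6 \right)}\right) W{\left(5 \right)} = \left(6 - \frac{3}{2}\right) \left(\left(-2\right) 5\right) = \frac{9}{2} \left(-10\right) = -45$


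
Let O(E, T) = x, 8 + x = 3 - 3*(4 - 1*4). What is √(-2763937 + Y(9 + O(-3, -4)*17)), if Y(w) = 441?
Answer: 46*I*√1306 ≈ 1662.4*I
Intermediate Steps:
x = -5 (x = -8 + (3 - 3*(4 - 1*4)) = -8 + (3 - 3*(4 - 4)) = -8 + (3 - 3*0) = -8 + (3 + 0) = -8 + 3 = -5)
O(E, T) = -5
√(-2763937 + Y(9 + O(-3, -4)*17)) = √(-2763937 + 441) = √(-2763496) = 46*I*√1306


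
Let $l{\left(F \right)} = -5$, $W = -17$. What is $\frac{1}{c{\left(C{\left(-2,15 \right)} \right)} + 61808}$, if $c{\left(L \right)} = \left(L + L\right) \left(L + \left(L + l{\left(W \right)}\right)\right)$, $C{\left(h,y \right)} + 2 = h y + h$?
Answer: $\frac{1}{66772} \approx 1.4976 \cdot 10^{-5}$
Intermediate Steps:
$C{\left(h,y \right)} = -2 + h + h y$ ($C{\left(h,y \right)} = -2 + \left(h y + h\right) = -2 + \left(h + h y\right) = -2 + h + h y$)
$c{\left(L \right)} = 2 L \left(-5 + 2 L\right)$ ($c{\left(L \right)} = \left(L + L\right) \left(L + \left(L - 5\right)\right) = 2 L \left(L + \left(-5 + L\right)\right) = 2 L \left(-5 + 2 L\right)$)
$\frac{1}{c{\left(C{\left(-2,15 \right)} \right)} + 61808} = \frac{1}{2 \left(-2 - 2 - 30\right) \left(-5 + 2 \left(-2 - 2 - 30\right)\right) + 61808} = \frac{1}{2 \left(-34\right) \left(-5 + 2 \left(-34\right)\right) + 61808} = \frac{1}{2 \left(-34\right) \left(-5 - 68\right) + 61808} = \frac{1}{2 \left(-34\right) \left(-73\right) + 61808} = \frac{1}{4964 + 61808} = \frac{1}{66772}$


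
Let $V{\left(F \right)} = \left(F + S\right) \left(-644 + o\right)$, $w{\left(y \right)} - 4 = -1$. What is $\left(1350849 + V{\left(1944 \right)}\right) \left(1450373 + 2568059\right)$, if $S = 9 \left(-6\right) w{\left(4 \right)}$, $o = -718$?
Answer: $-4324777163520$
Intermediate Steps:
$w{\left(y \right)} = 3$ ($w{\left(y \right)} = 4 - 1 = 3$)
$S = -162$ ($S = 9 \left(-6\right) 3 = \left(-54\right) 3 = -162$)
$V{\left(F \right)} = 220644 - 1362 F$ ($V{\left(F \right)} = \left(F - 162\right) \left(-644 - 718\right) = \left(-162 + F\right) \left(-1362\right) = 220644 - 1362 F$)
$\left(1350849 + V{\left(1944 \right)}\right) \left(1450373 + 2568059\right) = \left(1350849 + \left(220644 - 2647728\right)\right) \left(1450373 + 2568059\right) = \left(1350849 + \left(220644 - 2647728\right)\right) 4018432 = \left(1350849 - 2427084\right) 4018432 = \left(-1076235\right) 4018432 = -4324777163520$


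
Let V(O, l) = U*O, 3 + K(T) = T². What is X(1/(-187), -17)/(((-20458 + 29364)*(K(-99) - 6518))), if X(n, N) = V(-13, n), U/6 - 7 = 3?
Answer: -39/1460584 ≈ -2.6702e-5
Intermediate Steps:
U = 60 (U = 42 + 6*3 = 42 + 18 = 60)
K(T) = -3 + T²
V(O, l) = 60*O
X(n, N) = -780 (X(n, N) = 60*(-13) = -780)
X(1/(-187), -17)/(((-20458 + 29364)*(K(-99) - 6518))) = -780*1/((-20458 + 29364)*((-3 + (-99)²) - 6518)) = -780*1/(8906*((-3 + 9801) - 6518)) = -780*1/(8906*(9798 - 6518)) = -780/(8906*3280) = -780/29211680 = -780*1/29211680 = -39/1460584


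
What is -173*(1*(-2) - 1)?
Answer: 519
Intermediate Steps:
-173*(1*(-2) - 1) = -173*(-2 - 1) = -173*(-3) = 519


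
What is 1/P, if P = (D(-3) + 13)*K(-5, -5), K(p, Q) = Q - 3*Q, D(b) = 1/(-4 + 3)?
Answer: 1/120 ≈ 0.0083333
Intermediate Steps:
D(b) = -1 (D(b) = 1/(-1) = -1)
K(p, Q) = -2*Q
P = 120 (P = (-1 + 13)*(-2*(-5)) = 12*10 = 120)
1/P = 1/120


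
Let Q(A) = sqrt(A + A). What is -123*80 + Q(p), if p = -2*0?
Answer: -9840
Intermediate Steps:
p = 0
Q(A) = sqrt(2)*sqrt(A) (Q(A) = sqrt(2*A) = sqrt(2)*sqrt(A))
-123*80 + Q(p) = -123*80 + sqrt(2)*sqrt(0) = -9840 + sqrt(2)*0 = -9840 + 0 = -9840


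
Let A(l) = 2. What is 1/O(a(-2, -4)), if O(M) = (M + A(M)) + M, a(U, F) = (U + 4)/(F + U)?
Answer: ¾ ≈ 0.75000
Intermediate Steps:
a(U, F) = (4 + U)/(F + U)
O(M) = 2 + 2*M (O(M) = (M + 2) + M = (2 + M) + M = 2 + 2*M)
1/O(a(-2, -4)) = 1/(2 + 2*((4 - 2)/(-4 - 2))) = 1/(2 + 2*(2/(-6))) = 1/(2 + 2*(-⅙*2)) = 1/(2 + 2*(-⅓)) = 1/(2 - ⅔) = 1/(4/3) = ¾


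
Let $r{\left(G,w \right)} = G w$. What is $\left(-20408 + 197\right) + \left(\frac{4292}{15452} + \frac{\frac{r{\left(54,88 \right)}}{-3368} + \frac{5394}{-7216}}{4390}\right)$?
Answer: $- \frac{520618620535059707}{25759525155760} \approx -20211.0$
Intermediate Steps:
$\left(-20408 + 197\right) + \left(\frac{4292}{15452} + \frac{\frac{r{\left(54,88 \right)}}{-3368} + \frac{5394}{-7216}}{4390}\right) = \left(-20408 + 197\right) + \left(\frac{4292}{15452} + \frac{\frac{54 \cdot 88}{-3368} + \frac{5394}{-7216}}{4390}\right) = -20211 + \left(4292 \cdot \frac{1}{15452} + \left(4752 \left(- \frac{1}{3368}\right) + 5394 \left(- \frac{1}{7216}\right)\right) \frac{1}{4390}\right) = -20211 + \left(\frac{1073}{3863} + \left(- \frac{594}{421} - \frac{2697}{3608}\right) \frac{1}{4390}\right) = -20211 + \left(\frac{1073}{3863} - \frac{3278589}{6668269520}\right) = -20211 + \frac{7142388005653}{25759525155760} = - \frac{520618620535059707}{25759525155760}$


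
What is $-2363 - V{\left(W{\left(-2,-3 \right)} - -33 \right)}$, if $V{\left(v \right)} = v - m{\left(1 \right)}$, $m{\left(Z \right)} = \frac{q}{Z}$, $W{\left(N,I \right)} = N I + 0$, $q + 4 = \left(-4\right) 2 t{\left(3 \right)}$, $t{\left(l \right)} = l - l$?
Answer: $-2406$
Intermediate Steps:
$t{\left(l \right)} = 0$
$q = -4$ ($q = -4 + \left(-4\right) 2 \cdot 0 = -4 - 0 = -4 + 0 = -4$)
$W{\left(N,I \right)} = I N$ ($W{\left(N,I \right)} = I N + 0 = I N$)
$m{\left(Z \right)} = - \frac{4}{Z}$
$V{\left(v \right)} = 4 + v$ ($V{\left(v \right)} = v - - \frac{4}{1} = v - \left(-4\right) 1 = v - -4 = v + 4 = 4 + v$)
$-2363 - V{\left(W{\left(-2,-3 \right)} - -33 \right)} = -2363 - \left(4 - -39\right) = -2363 - \left(4 + \left(6 + 33\right)\right) = -2363 - \left(4 + 39\right) = -2363 - 43 = -2406$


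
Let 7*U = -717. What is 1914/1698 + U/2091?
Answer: 1488764/1380757 ≈ 1.0782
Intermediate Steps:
U = -717/7 (U = (⅐)*(-717) = -717/7 ≈ -102.43)
1914/1698 + U/2091 = 1914/1698 - 717/7/2091 = 1914*(1/1698) - 717/7*1/2091 = 319/283 - 239/4879 = 1488764/1380757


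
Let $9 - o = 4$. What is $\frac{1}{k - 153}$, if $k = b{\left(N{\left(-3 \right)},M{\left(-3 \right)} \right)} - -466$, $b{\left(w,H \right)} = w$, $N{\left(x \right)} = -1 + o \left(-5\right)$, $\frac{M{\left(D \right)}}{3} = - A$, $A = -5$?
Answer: $\frac{1}{287} \approx 0.0034843$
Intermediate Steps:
$o = 5$ ($o = 9 - 4 = 5$)
$M{\left(D \right)} = 15$ ($M{\left(D \right)} = 3 \left(\left(-1\right) \left(-5\right)\right) = 3 \cdot 5 = 15$)
$N{\left(x \right)} = -26$ ($N{\left(x \right)} = -1 + 5 \left(-5\right) = -1 - 25 = -26$)
$k = 440$ ($k = -26 - -466 = -26 + 466 = 440$)
$\frac{1}{k - 153} = \frac{1}{440 - 153} = \frac{1}{287}$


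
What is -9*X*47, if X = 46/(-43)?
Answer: 19458/43 ≈ 452.51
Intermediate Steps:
X = -46/43 (X = 46*(-1/43) = -46/43 ≈ -1.0698)
-9*X*47 = -9*(-46/43)*47 = (414/43)*47 = 19458/43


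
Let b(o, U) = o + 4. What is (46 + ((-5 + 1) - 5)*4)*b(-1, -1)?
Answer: 30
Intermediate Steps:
b(o, U) = 4 + o
(46 + ((-5 + 1) - 5)*4)*b(-1, -1) = (46 + ((-5 + 1) - 5)*4)*(4 - 1) = (46 + (-4 - 5)*4)*3 = (46 - 9*4)*3 = (46 - 36)*3 = 10*3 = 30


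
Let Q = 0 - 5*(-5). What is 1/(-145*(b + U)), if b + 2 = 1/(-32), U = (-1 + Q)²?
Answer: -32/2663215 ≈ -1.2016e-5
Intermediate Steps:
Q = 25 (Q = 0 + 25 = 25)
U = 576 (U = (-1 + 25)² = 24² = 576)
b = -65/32 (b = -2 + 1/(-32) = -2 - 1/32 = -65/32 ≈ -2.0313)
1/(-145*(b + U)) = 1/(-145*(-65/32 + 576)) = 1/(-145*18367/32) = 1/(-2663215/32) = -32/2663215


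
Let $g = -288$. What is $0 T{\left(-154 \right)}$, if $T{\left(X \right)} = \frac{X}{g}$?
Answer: $0$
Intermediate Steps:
$T{\left(X \right)} = - \frac{X}{288}$ ($T{\left(X \right)} = \frac{X}{-288} = X \left(- \frac{1}{288}\right) = - \frac{X}{288}$)
$0 T{\left(-154 \right)} = 0 \left(\left(- \frac{1}{288}\right) \left(-154\right)\right) = 0 \cdot \frac{77}{144} = 0$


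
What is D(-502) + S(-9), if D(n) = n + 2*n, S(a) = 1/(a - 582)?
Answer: -890047/591 ≈ -1506.0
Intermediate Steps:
S(a) = 1/(-582 + a)
D(n) = 3*n
D(-502) + S(-9) = 3*(-502) + 1/(-582 - 9) = -1506 + 1/(-591) = -1506 - 1/591 = -890047/591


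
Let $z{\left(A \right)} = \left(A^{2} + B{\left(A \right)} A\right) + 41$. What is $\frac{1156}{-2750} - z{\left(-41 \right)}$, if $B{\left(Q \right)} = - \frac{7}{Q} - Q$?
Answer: $- \frac{47328}{1375} \approx -34.42$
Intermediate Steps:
$B{\left(Q \right)} = - Q - \frac{7}{Q}$
$z{\left(A \right)} = 41 + A^{2} + A \left(- A - \frac{7}{A}\right)$ ($z{\left(A \right)} = \left(A^{2} + \left(- A - \frac{7}{A}\right) A\right) + 41 = \left(A^{2} + A \left(- A - \frac{7}{A}\right)\right) + 41 = 41 + A^{2} + A \left(- A - \frac{7}{A}\right)$)
$\frac{1156}{-2750} - z{\left(-41 \right)} = \frac{1156}{-2750} - 34 = 1156 \left(- \frac{1}{2750}\right) - 34 = - \frac{578}{1375} - 34 = - \frac{47328}{1375}$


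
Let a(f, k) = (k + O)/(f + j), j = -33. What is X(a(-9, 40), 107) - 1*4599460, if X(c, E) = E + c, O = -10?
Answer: -32195476/7 ≈ -4.5994e+6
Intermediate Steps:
a(f, k) = (-10 + k)/(-33 + f) (a(f, k) = (k - 10)/(f - 33) = (-10 + k)/(-33 + f))
X(a(-9, 40), 107) - 1*4599460 = (107 + (-10 + 40)/(-33 - 9)) - 1*4599460 = (107 + 30/(-42)) - 4599460 = (107 - 1/42*30) - 4599460 = (107 - 5/7) - 4599460 = 744/7 - 4599460 = -32195476/7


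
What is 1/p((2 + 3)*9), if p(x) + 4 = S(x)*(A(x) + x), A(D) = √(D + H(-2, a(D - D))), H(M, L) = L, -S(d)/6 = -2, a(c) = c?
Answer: 67/35102 - 9*√5/70204 ≈ 0.0016221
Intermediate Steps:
S(d) = 12 (S(d) = -6*(-2) = 12)
A(D) = √D (A(D) = √(D + (D - D)) = √(D + 0) = √D)
p(x) = -4 + 12*x + 12*√x (p(x) = -4 + 12*(√x + x) = -4 + 12*(x + √x) = -4 + (12*x + 12*√x) = -4 + 12*x + 12*√x)
1/p((2 + 3)*9) = 1/(-4 + 12*((2 + 3)*9) + 12*√((2 + 3)*9)) = 1/(-4 + 12*(5*9) + 12*√(5*9)) = 1/(-4 + 12*45 + 12*√45) = 1/(-4 + 540 + 12*(3*√5)) = 1/(-4 + 540 + 36*√5) = 1/(536 + 36*√5)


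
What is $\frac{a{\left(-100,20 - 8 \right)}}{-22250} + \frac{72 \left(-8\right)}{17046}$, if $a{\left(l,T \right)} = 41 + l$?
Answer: $- \frac{656127}{21070750} \approx -0.031139$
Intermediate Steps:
$\frac{a{\left(-100,20 - 8 \right)}}{-22250} + \frac{72 \left(-8\right)}{17046} = \frac{41 - 100}{-22250} + \frac{72 \left(-8\right)}{17046} = \left(-59\right) \left(- \frac{1}{22250}\right) - \frac{32}{947} = \frac{59}{22250} - \frac{32}{947} = - \frac{656127}{21070750}$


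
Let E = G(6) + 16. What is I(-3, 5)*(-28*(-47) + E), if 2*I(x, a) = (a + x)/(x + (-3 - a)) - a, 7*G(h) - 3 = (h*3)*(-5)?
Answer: -526509/154 ≈ -3418.9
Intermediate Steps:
G(h) = 3/7 - 15*h/7 (G(h) = 3/7 + ((h*3)*(-5))/7 = 3/7 + ((3*h)*(-5))/7 = 3/7 + (-15*h)/7 = 3/7 - 15*h/7)
I(x, a) = -a/2 + (a + x)/(2*(-3 + x - a)) (I(x, a) = ((a + x)/(x + (-3 - a)) - a)/2 = ((a + x)/(-3 + x - a) - a)/2 = (-a + (a + x)/(-3 + x - a))/2 = -a/2 + (a + x)/(2*(-3 + x - a)))
E = 25/7 (E = (3/7 - 15/7*6) + 16 = (3/7 - 90/7) + 16 = -87/7 + 16 = 25/7 ≈ 3.5714)
I(-3, 5)*(-28*(-47) + E) = ((-1*(-3) - 1*5² - 4*5 + 5*(-3))/(2*(3 + 5 - 1*(-3))))*(-28*(-47) + 25/7) = ((3 - 1*25 - 20 - 15)/(2*(3 + 5 + 3)))*(1316 + 25/7) = ((½)*(3 - 25 - 20 - 15)/11)*(9237/7) = ((½)*(1/11)*(-57))*(9237/7) = -57/22*9237/7 = -526509/154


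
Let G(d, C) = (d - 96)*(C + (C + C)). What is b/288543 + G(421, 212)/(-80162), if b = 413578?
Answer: -13244299232/11565091983 ≈ -1.1452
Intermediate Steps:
G(d, C) = 3*C*(-96 + d) (G(d, C) = (-96 + d)*(C + 2*C) = (-96 + d)*(3*C) = 3*C*(-96 + d))
b/288543 + G(421, 212)/(-80162) = 413578/288543 + (3*212*(-96 + 421))/(-80162) = 413578*(1/288543) + (3*212*325)*(-1/80162) = 413578/288543 + 206700*(-1/80162) = 413578/288543 - 103350/40081 = -13244299232/11565091983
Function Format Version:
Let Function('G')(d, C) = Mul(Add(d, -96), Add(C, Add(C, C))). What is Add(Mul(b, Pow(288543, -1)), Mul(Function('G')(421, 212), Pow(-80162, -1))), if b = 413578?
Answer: Rational(-13244299232, 11565091983) ≈ -1.1452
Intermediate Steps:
Function('G')(d, C) = Mul(3, C, Add(-96, d)) (Function('G')(d, C) = Mul(Add(-96, d), Add(C, Mul(2, C))) = Mul(Add(-96, d), Mul(3, C)) = Mul(3, C, Add(-96, d)))
Add(Mul(b, Pow(288543, -1)), Mul(Function('G')(421, 212), Pow(-80162, -1))) = Add(Mul(413578, Pow(288543, -1)), Mul(Mul(3, 212, Add(-96, 421)), Pow(-80162, -1))) = Add(Mul(413578, Rational(1, 288543)), Mul(Mul(3, 212, 325), Rational(-1, 80162))) = Add(Rational(413578, 288543), Mul(206700, Rational(-1, 80162))) = Add(Rational(413578, 288543), Rational(-103350, 40081)) = Rational(-13244299232, 11565091983)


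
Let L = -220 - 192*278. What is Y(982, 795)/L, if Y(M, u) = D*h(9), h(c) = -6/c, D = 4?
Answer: 2/40197 ≈ 4.9755e-5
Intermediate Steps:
L = -53596 (L = -220 - 53376 = -53596)
Y(M, u) = -8/3 (Y(M, u) = 4*(-6/9) = 4*(-6*1/9) = 4*(-2/3) = -8/3)
Y(982, 795)/L = -8/3/(-53596) = -8/3*(-1/53596) = 2/40197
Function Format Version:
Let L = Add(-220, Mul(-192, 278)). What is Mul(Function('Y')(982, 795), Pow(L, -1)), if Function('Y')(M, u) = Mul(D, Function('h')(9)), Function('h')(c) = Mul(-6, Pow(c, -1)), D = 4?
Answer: Rational(2, 40197) ≈ 4.9755e-5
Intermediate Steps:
L = -53596 (L = Add(-220, -53376) = -53596)
Function('Y')(M, u) = Rational(-8, 3) (Function('Y')(M, u) = Mul(4, Mul(-6, Pow(9, -1))) = Mul(4, Mul(-6, Rational(1, 9))) = Mul(4, Rational(-2, 3)) = Rational(-8, 3))
Mul(Function('Y')(982, 795), Pow(L, -1)) = Mul(Rational(-8, 3), Pow(-53596, -1)) = Mul(Rational(-8, 3), Rational(-1, 53596)) = Rational(2, 40197)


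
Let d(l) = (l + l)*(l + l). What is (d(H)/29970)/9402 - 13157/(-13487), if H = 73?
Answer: 926909961368/950084769195 ≈ 0.97561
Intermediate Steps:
d(l) = 4*l**2 (d(l) = (2*l)*(2*l) = 4*l**2)
(d(H)/29970)/9402 - 13157/(-13487) = ((4*73**2)/29970)/9402 - 13157/(-13487) = ((4*5329)*(1/29970))*(1/9402) - 13157*(-1/13487) = (21316*(1/29970))*(1/9402) + 13157/13487 = (10658/14985)*(1/9402) + 13157/13487 = 5329/70444485 + 13157/13487 = 926909961368/950084769195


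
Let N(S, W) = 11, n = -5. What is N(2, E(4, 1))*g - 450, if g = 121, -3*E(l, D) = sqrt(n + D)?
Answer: 881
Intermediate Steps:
E(l, D) = -sqrt(-5 + D)/3
N(2, E(4, 1))*g - 450 = 11*121 - 450 = 1331 - 450 = 881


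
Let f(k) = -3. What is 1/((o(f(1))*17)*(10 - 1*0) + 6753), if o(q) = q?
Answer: 1/6243 ≈ 0.00016018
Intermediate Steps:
1/((o(f(1))*17)*(10 - 1*0) + 6753) = 1/((-3*17)*(10 - 1*0) + 6753) = 1/(-51*(10 + 0) + 6753) = 1/(-51*10 + 6753) = 1/(-510 + 6753) = 1/6243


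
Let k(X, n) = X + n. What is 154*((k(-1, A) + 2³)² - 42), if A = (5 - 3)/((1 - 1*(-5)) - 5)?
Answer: 6006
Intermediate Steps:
A = 2 (A = 2/((1 + 5) - 5) = 2/(6 - 5) = 2/1 = 2*1 = 2)
154*((k(-1, A) + 2³)² - 42) = 154*(((-1 + 2) + 2³)² - 42) = 154*((1 + 8)² - 42) = 154*(9² - 42) = 154*(81 - 42) = 154*39 = 6006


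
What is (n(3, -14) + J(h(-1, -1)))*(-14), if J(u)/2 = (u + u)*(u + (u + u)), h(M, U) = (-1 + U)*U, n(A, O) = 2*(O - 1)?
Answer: -252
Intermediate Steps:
n(A, O) = -2 + 2*O (n(A, O) = 2*(-1 + O) = -2 + 2*O)
h(M, U) = U*(-1 + U)
J(u) = 12*u² (J(u) = 2*((u + u)*(u + (u + u))) = 2*((2*u)*(u + 2*u)) = 2*((2*u)*(3*u)) = 2*(6*u²) = 12*u²)
(n(3, -14) + J(h(-1, -1)))*(-14) = ((-2 + 2*(-14)) + 12*(-(-1 - 1))²)*(-14) = ((-2 - 28) + 12*(-1*(-2))²)*(-14) = (-30 + 12*2²)*(-14) = (-30 + 12*4)*(-14) = (-30 + 48)*(-14) = 18*(-14) = -252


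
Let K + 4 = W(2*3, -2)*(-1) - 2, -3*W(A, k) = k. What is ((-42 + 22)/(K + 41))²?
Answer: 3600/10609 ≈ 0.33933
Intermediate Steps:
W(A, k) = -k/3
K = -20/3 (K = -4 + (-⅓*(-2)*(-1) - 2) = -4 + ((⅔)*(-1) - 2) = -4 + (-⅔ - 2) = -4 - 8/3 = -20/3 ≈ -6.6667)
((-42 + 22)/(K + 41))² = ((-42 + 22)/(-20/3 + 41))² = (-20/103/3)² = (-20*3/103)² = (-60/103)² = 3600/10609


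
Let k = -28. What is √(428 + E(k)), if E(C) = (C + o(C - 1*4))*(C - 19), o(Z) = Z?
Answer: 4*√203 ≈ 56.991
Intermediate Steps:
E(C) = (-19 + C)*(-4 + 2*C) (E(C) = (C + (C - 1*4))*(C - 19) = (C + (C - 4))*(-19 + C) = (C + (-4 + C))*(-19 + C) = (-4 + 2*C)*(-19 + C) = (-19 + C)*(-4 + 2*C))
√(428 + E(k)) = √(428 + (76 - 42*(-28) + 2*(-28)²)) = √(428 + (76 + 1176 + 2*784)) = √(428 + (76 + 1176 + 1568)) = √(428 + 2820) = √3248 = 4*√203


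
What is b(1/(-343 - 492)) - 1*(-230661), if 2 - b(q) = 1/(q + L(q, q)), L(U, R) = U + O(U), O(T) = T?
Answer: 692824/3 ≈ 2.3094e+5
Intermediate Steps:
L(U, R) = 2*U (L(U, R) = U + U = 2*U)
b(q) = 2 - 1/(3*q) (b(q) = 2 - 1/(q + 2*q) = 2 - 1/(3*q))
b(1/(-343 - 492)) - 1*(-230661) = (2 - 1/(3*(1/(-343 - 492)))) - 1*(-230661) = (2 - 1/(3*(1/(-835)))) + 230661 = (2 - 1/(3*(-1/835))) + 230661 = (2 - 1/3*(-835)) + 230661 = (2 + 835/3) + 230661 = 841/3 + 230661 = 692824/3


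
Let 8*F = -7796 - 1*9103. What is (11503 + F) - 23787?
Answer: -115171/8 ≈ -14396.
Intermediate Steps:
F = -16899/8 (F = (-7796 - 1*9103)/8 = (-7796 - 9103)/8 = (⅛)*(-16899) = -16899/8 ≈ -2112.4)
(11503 + F) - 23787 = (11503 - 16899/8) - 23787 = 75125/8 - 23787 = -115171/8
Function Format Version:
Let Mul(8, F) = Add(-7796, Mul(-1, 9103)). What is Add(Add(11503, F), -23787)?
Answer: Rational(-115171, 8) ≈ -14396.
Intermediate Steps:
F = Rational(-16899, 8) (F = Mul(Rational(1, 8), Add(-7796, Mul(-1, 9103))) = Mul(Rational(1, 8), Add(-7796, -9103)) = Mul(Rational(1, 8), -16899) = Rational(-16899, 8) ≈ -2112.4)
Add(Add(11503, F), -23787) = Add(Add(11503, Rational(-16899, 8)), -23787) = Add(Rational(75125, 8), -23787) = Rational(-115171, 8)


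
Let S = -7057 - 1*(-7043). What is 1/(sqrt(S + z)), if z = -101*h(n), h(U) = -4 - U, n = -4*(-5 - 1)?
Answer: sqrt(2814)/2814 ≈ 0.018851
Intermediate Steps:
n = 24 (n = -4*(-6) = 24)
S = -14 (S = -7057 + 7043 = -14)
z = 2828 (z = -101*(-4 - 1*24) = -101*(-4 - 24) = -101*(-28) = 2828)
1/(sqrt(S + z)) = 1/(sqrt(-14 + 2828)) = 1/(sqrt(2814)) = sqrt(2814)/2814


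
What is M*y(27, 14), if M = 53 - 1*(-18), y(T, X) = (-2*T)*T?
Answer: -103518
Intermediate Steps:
y(T, X) = -2*T**2
M = 71 (M = 53 + 18 = 71)
M*y(27, 14) = 71*(-2*27**2) = 71*(-2*729) = 71*(-1458) = -103518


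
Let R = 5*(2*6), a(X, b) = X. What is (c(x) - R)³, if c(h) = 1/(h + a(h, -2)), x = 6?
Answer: -371694959/1728 ≈ -2.1510e+5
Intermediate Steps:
R = 60 (R = 5*12 = 60)
c(h) = 1/(2*h) (c(h) = 1/(h + h) = 1/(2*h))
(c(x) - R)³ = ((½)/6 - 60)³ = ((½)*(⅙) - 1*60)³ = (1/12 - 60)³ = (-719/12)³ = -371694959/1728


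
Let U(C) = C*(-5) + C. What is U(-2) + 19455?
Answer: 19463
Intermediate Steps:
U(C) = -4*C (U(C) = -5*C + C = -4*C)
U(-2) + 19455 = -4*(-2) + 19455 = 8 + 19455 = 19463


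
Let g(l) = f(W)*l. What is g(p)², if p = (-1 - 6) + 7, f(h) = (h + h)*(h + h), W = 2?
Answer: 0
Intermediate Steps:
f(h) = 4*h² (f(h) = (2*h)*(2*h) = 4*h²)
p = 0 (p = -7 + 7 = 0)
g(l) = 16*l (g(l) = (4*2²)*l = (4*4)*l = 16*l)
g(p)² = (16*0)² = 0² = 0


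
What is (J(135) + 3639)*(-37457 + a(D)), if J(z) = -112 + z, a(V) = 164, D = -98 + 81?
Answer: -136566966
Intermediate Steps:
D = -17
(J(135) + 3639)*(-37457 + a(D)) = ((-112 + 135) + 3639)*(-37457 + 164) = (23 + 3639)*(-37293) = 3662*(-37293) = -136566966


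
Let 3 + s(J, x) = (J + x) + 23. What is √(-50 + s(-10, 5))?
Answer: I*√35 ≈ 5.9161*I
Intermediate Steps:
s(J, x) = 20 + J + x (s(J, x) = -3 + ((J + x) + 23) = -3 + (23 + J + x) = 20 + J + x)
√(-50 + s(-10, 5)) = √(-50 + (20 - 10 + 5)) = √(-50 + 15) = √(-35) = I*√35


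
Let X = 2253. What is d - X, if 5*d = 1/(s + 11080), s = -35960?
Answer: -280273201/124400 ≈ -2253.0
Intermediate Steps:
d = -1/124400 (d = 1/(5*(-35960 + 11080)) = (⅕)/(-24880) = (⅕)*(-1/24880) = -1/124400 ≈ -8.0386e-6)
d - X = -1/124400 - 1*2253 = -1/124400 - 2253 = -280273201/124400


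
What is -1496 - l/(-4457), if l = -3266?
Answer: -6670938/4457 ≈ -1496.7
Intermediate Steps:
-1496 - l/(-4457) = -1496 - (-3266)/(-4457) = -1496 - (-3266)*(-1)/4457 = -1496 - 1*3266/4457 = -1496 - 3266/4457 = -6670938/4457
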